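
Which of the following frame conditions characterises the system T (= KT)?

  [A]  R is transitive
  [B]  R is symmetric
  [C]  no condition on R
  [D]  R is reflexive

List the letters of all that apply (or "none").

D

(A) this class determines K4, not T (= KT).
(B) this class determines KB, not T (= KT).
(C) this class determines K, not T (= KT).
(D) T (= KT) is sound and complete for exactly this class.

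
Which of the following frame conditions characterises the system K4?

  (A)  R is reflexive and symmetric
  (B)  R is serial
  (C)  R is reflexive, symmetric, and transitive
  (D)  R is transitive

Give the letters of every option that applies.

(A) this class determines B (= KTB), not K4.
(B) this class determines D, not K4.
(C) this class determines S5, not K4.
(D) K4 is sound and complete for exactly this class.

D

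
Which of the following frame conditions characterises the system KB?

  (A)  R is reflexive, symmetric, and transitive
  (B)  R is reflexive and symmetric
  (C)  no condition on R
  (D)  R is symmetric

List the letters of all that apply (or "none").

(A) this class determines S5, not KB.
(B) this class determines B (= KTB), not KB.
(C) this class determines K, not KB.
(D) KB is sound and complete for exactly this class.

D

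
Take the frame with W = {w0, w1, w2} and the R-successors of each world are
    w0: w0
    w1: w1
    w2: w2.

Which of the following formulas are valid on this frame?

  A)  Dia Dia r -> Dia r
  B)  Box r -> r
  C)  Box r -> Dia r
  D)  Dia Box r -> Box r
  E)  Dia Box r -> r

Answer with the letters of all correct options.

A, B, C, D, E

R is reflexive: each world relates to itself.
R is symmetric: every R-edge is matched by its reverse.
R is transitive: R is closed under composition.
R is euclidean: any two R-successors of the same world are R-related.
R is serial: every world has an R-successor.
(A) the dual of axiom 4: valid iff R is transitive. R is transitive — valid.
(B) Box r -> r is axiom T, which corresponds to reflexivity. R is reflexive — valid.
(C) Box r -> Dia r is axiom D; it is valid on a frame exactly when R is serial. R is serial, so valid.
(D) the dual of axiom 5: valid iff R is euclidean. R is euclidean — valid.
(E) the dual of axiom B: valid iff R is symmetric. R is symmetric — valid.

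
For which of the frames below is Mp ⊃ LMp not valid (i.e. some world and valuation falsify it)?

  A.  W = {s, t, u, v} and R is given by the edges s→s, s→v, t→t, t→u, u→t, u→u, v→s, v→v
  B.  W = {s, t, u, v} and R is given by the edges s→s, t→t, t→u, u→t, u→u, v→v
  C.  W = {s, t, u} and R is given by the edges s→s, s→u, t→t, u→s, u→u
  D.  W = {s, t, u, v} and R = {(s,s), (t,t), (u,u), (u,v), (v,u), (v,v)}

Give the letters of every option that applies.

none

The schema Mp ⊃ LMp is axiom 5; it is valid on a frame iff R is euclidean.
(A) R is euclidean (any two R-successors of the same world are R-related), so the schema is valid here.
(B) R is euclidean (any two R-successors of the same world are R-related), so the schema is valid here.
(C) R is euclidean (any two R-successors of the same world are R-related), so the schema is valid here.
(D) R is euclidean (any two R-successors of the same world are R-related), so the schema is valid here.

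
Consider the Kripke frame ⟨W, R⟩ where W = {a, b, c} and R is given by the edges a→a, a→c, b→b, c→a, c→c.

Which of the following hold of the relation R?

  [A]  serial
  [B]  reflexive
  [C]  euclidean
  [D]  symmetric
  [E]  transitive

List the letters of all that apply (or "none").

(A) serial: every world has an R-successor.
(B) reflexive: each world relates to itself.
(C) euclidean: any two R-successors of the same world are R-related.
(D) symmetric: every R-edge is matched by its reverse.
(E) transitive: R is closed under composition.

A, B, C, D, E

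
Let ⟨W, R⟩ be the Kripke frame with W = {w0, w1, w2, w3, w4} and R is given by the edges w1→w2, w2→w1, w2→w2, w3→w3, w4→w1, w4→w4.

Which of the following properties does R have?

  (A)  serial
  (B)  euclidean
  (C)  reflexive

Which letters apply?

(A) not serial: w0 has no R-successor.
(B) not euclidean: w4 R w1 and w4 R w4 but not w1 R w4.
(C) not reflexive: not w0 R w0.

none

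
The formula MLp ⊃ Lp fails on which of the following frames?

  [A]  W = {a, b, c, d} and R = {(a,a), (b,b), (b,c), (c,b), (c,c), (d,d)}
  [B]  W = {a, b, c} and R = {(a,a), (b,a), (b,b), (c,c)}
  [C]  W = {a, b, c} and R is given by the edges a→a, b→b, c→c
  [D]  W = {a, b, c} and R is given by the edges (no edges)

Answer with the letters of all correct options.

The schema MLp ⊃ Lp is the dual of axiom 5; it is valid on a frame iff R is euclidean.
(A) R is euclidean (any two R-successors of the same world are R-related), so the schema is valid here.
(B) R is not euclidean (b R a and b R b but not a R b), so the schema fails here.
(C) R is euclidean (any two R-successors of the same world are R-related), so the schema is valid here.
(D) R is euclidean (any two R-successors of the same world are R-related), so the schema is valid here.

B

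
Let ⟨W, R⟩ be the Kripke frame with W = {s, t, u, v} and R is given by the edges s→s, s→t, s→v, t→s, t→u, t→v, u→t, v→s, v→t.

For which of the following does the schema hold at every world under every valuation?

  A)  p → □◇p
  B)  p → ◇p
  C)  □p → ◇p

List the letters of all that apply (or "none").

A, C

R is not reflexive: not t R t.
R is symmetric: every R-edge is matched by its reverse.
R is serial: every world has an R-successor.
(A) p → □◇p is axiom B, which corresponds to symmetry. R is symmetric — valid.
(B) the dual of axiom T: valid iff R is reflexive. R is not reflexive — not valid.
(C) □p → ◇p is axiom D, which corresponds to seriality. R is serial — valid.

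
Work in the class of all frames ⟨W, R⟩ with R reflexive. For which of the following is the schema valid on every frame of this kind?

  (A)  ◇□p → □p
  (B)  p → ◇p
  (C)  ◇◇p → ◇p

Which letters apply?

B

A reflexive relation is serial.
(A) the dual of axiom 5: valid iff R is euclidean. Such an R need not be euclidean — not valid.
(B) p → ◇p (the dual of axiom T) characterises the reflexive frames. Every such R is reflexive — valid.
(C) ◇◇p → ◇p is the dual of axiom 4; it is valid on a frame exactly when R is transitive. Such an R need not be transitive, so not valid.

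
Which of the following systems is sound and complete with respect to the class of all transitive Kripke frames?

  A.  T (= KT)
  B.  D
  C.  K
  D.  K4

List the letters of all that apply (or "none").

D

(A) T (= KT) is determined by the class of reflexive frames.
(B) D is determined by the class of serial frames.
(C) K is determined by the class of arbitrary frames.
(D) K4 is determined by exactly this class.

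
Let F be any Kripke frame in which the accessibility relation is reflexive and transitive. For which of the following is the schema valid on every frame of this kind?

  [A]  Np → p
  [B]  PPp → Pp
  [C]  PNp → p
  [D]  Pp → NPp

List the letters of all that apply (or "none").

Reflexive relations are serial.
(A) Np → p is axiom T; it is valid on a frame exactly when R is reflexive. Every such R is reflexive, so valid.
(B) PPp → Pp (the dual of axiom 4) characterises the transitive frames. Every such R is transitive — valid.
(C) the dual of axiom B: valid iff R is symmetric. Such an R need not be symmetric — not valid.
(D) Pp → NPp is axiom 5, which corresponds to the euclidean property. Such an R need not be euclidean — not valid.

A, B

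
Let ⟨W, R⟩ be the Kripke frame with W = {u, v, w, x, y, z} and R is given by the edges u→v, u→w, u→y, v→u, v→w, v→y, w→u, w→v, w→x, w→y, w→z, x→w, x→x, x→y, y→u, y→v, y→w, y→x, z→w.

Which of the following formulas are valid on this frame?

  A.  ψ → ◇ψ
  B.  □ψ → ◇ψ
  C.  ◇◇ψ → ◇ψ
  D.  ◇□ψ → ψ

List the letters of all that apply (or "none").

R is not reflexive: not u R u.
R is symmetric: every R-edge is matched by its reverse.
R is not transitive: u R v and v R u but not u R u.
R is serial: every world has an R-successor.
(A) ψ → ◇ψ (the dual of axiom T) characterises the reflexive frames. R is not reflexive — not valid.
(B) axiom D: valid iff R is serial. R is serial — valid.
(C) ◇◇ψ → ◇ψ (the dual of axiom 4) characterises the transitive frames. R is not transitive — not valid.
(D) ◇□ψ → ψ (the dual of axiom B) characterises the symmetric frames. R is symmetric — valid.

B, D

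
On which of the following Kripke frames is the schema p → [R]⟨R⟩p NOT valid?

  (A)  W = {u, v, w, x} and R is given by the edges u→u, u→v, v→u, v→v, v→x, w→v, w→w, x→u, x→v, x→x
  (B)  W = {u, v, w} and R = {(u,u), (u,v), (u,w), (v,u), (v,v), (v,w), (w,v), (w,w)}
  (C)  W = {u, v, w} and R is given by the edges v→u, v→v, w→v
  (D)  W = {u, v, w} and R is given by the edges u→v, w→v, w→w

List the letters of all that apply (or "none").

A, B, C, D

The schema p → [R]⟨R⟩p is axiom B; it is valid on a frame iff R is symmetric.
(A) R is not symmetric (w R v but not v R w), so the schema fails here.
(B) R is not symmetric (u R w but not w R u), so the schema fails here.
(C) R is not symmetric (v R u but not u R v), so the schema fails here.
(D) R is not symmetric (u R v but not v R u), so the schema fails here.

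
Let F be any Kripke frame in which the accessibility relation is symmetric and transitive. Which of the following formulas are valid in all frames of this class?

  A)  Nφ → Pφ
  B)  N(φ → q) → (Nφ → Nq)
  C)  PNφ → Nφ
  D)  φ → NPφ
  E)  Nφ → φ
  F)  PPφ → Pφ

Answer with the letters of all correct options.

A symmetric transitive relation is euclidean (uRv and uRw give vRu by symmetry, then vRw by transitivity).
(A) Nφ → Pφ is axiom D; it is valid on a frame exactly when R is serial. Such an R need not be serial, so not valid.
(B) N(φ → q) → (Nφ → Nq) is the K axiom; it holds on all frames — valid.
(C) PNφ → Nφ is the dual of axiom 5; it is valid on a frame exactly when R is euclidean. Every such R is euclidean, so valid.
(D) φ → NPφ is axiom B, which corresponds to symmetry. Every such R is symmetric — valid.
(E) Nφ → φ is axiom T; it is valid on a frame exactly when R is reflexive. Such an R need not be reflexive, so not valid.
(F) PPφ → Pφ is the dual of axiom 4, which corresponds to transitivity. Every such R is transitive — valid.

B, C, D, F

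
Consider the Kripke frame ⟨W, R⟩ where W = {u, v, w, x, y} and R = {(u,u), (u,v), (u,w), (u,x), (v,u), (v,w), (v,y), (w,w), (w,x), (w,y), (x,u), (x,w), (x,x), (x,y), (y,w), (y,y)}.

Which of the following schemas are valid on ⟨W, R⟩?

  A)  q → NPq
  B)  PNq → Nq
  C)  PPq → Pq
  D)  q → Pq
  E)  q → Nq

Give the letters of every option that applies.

none

R is not reflexive: not v R v.
R is not symmetric: u R w but not w R u.
R is not transitive: u R v and v R y but not u R y.
R is not euclidean: u R v and u R x but not v R x.
R is not a subset of the identity: u R v with u ≠ v.
(A) axiom B: valid iff R is symmetric. R is not symmetric — not valid.
(B) PNq → Nq is the dual of axiom 5; it is valid on a frame exactly when R is euclidean. R is not euclidean, so not valid.
(C) PPq → Pq (the dual of axiom 4) characterises the transitive frames. R is not transitive — not valid.
(D) q → Pq is the dual of axiom T, which corresponds to reflexivity. R is not reflexive — not valid.
(E) q → Nq is valid only on frames where every R-edge is a self-loop. Here R ⊄ identity — not valid.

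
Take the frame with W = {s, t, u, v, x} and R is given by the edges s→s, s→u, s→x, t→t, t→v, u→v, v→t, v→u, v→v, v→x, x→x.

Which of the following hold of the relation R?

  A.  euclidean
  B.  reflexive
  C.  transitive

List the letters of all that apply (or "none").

none

(A) not euclidean: s R u and s R s but not u R s.
(B) not reflexive: not u R u.
(C) not transitive: s R u and u R v but not s R v.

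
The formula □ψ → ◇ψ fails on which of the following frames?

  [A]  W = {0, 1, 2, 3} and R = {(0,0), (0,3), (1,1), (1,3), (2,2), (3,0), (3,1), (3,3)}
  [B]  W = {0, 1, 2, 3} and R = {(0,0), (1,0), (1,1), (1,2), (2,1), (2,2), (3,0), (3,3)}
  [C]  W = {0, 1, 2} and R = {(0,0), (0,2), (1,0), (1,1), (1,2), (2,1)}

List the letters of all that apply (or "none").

The schema □ψ → ◇ψ is axiom D; it is valid on a frame iff R is serial.
(A) R is serial (every world has an R-successor), so the schema is valid here.
(B) R is serial (every world has an R-successor), so the schema is valid here.
(C) R is serial (every world has an R-successor), so the schema is valid here.

none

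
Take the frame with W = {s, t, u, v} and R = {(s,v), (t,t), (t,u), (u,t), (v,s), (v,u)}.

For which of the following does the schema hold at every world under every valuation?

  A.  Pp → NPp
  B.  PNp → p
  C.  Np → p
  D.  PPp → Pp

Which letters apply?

none

R is not reflexive: not s R s.
R is not symmetric: v R u but not u R v.
R is not transitive: s R v and v R s but not s R s.
R is not euclidean: v R s and v R u but not s R u.
(A) Pp → NPp is axiom 5, which corresponds to the euclidean property. R is not euclidean — not valid.
(B) the dual of axiom B: valid iff R is symmetric. R is not symmetric — not valid.
(C) Np → p (axiom T) characterises the reflexive frames. R is not reflexive — not valid.
(D) the dual of axiom 4: valid iff R is transitive. R is not transitive — not valid.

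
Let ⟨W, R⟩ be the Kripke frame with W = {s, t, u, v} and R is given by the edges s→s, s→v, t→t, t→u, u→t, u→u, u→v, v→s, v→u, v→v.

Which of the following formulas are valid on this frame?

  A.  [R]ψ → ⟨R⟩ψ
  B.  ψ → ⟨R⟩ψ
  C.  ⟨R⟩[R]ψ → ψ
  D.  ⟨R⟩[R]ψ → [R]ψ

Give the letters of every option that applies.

R is reflexive: each world relates to itself.
R is symmetric: every R-edge is matched by its reverse.
R is not euclidean: u R t and u R v but not t R v.
R is serial: every world has an R-successor.
(A) [R]ψ → ⟨R⟩ψ (axiom D) characterises the serial frames. R is serial — valid.
(B) the dual of axiom T: valid iff R is reflexive. R is reflexive — valid.
(C) ⟨R⟩[R]ψ → ψ is the dual of axiom B; it is valid on a frame exactly when R is symmetric. R is symmetric, so valid.
(D) ⟨R⟩[R]ψ → [R]ψ (the dual of axiom 5) characterises the euclidean frames. R is not euclidean — not valid.

A, B, C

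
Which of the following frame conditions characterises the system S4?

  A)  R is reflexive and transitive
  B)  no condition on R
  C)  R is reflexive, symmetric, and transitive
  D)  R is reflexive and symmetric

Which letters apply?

(A) S4 is sound and complete for exactly this class.
(B) this class determines K, not S4.
(C) this class determines S5, not S4.
(D) this class determines B (= KTB), not S4.

A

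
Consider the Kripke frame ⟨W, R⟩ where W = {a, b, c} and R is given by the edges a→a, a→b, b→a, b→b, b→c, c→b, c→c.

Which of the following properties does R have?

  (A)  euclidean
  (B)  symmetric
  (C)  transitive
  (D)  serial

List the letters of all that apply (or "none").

(A) not euclidean: b R a and b R c but not a R c.
(B) symmetric: every R-edge is matched by its reverse.
(C) not transitive: a R b and b R c but not a R c.
(D) serial: every world has an R-successor.

B, D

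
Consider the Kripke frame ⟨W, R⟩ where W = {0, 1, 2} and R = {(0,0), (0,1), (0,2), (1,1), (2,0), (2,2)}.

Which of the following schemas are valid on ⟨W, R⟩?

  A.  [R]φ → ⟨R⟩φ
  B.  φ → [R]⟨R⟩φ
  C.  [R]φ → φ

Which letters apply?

A, C

R is reflexive: each world relates to itself.
R is not symmetric: 0 R 1 but not 1 R 0.
R is serial: every world has an R-successor.
(A) [R]φ → ⟨R⟩φ is axiom D, which corresponds to seriality. R is serial — valid.
(B) φ → [R]⟨R⟩φ is axiom B, which corresponds to symmetry. R is not symmetric — not valid.
(C) [R]φ → φ is axiom T, which corresponds to reflexivity. R is reflexive — valid.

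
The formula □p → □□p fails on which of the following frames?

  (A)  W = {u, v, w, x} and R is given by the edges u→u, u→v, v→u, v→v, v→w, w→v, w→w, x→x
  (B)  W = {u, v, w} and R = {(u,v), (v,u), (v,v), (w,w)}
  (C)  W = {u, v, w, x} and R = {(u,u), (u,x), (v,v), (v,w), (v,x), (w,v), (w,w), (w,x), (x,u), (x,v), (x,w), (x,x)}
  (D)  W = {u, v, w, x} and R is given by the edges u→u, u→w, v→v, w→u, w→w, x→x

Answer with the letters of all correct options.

A, B, C

The schema □p → □□p is axiom 4; it is valid on a frame iff R is transitive.
(A) R is not transitive (u R v and v R w but not u R w), so the schema fails here.
(B) R is not transitive (u R v and v R u but not u R u), so the schema fails here.
(C) R is not transitive (u R x and x R v but not u R v), so the schema fails here.
(D) R is transitive (R is closed under composition), so the schema is valid here.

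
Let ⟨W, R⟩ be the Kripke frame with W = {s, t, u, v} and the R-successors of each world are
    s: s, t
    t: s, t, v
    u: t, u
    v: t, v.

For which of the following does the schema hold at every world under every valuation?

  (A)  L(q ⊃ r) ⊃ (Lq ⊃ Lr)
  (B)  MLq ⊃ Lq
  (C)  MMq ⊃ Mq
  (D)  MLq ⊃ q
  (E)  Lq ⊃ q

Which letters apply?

A, E

R is reflexive: each world relates to itself.
R is not symmetric: u R t but not t R u.
R is not transitive: s R t and t R v but not s R v.
R is not euclidean: t R s and t R v but not s R v.
(A) L(q ⊃ r) ⊃ (Lq ⊃ Lr) is the K axiom; it holds on all frames — valid.
(B) MLq ⊃ Lq is the dual of axiom 5, which corresponds to the euclidean property. R is not euclidean — not valid.
(C) the dual of axiom 4: valid iff R is transitive. R is not transitive — not valid.
(D) MLq ⊃ q (the dual of axiom B) characterises the symmetric frames. R is not symmetric — not valid.
(E) Lq ⊃ q is axiom T; it is valid on a frame exactly when R is reflexive. R is reflexive, so valid.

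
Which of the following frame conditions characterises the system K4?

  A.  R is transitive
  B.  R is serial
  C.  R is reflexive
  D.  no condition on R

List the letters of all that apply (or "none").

(A) K4 is sound and complete for exactly this class.
(B) this class determines D, not K4.
(C) this class determines T (= KT), not K4.
(D) this class determines K, not K4.

A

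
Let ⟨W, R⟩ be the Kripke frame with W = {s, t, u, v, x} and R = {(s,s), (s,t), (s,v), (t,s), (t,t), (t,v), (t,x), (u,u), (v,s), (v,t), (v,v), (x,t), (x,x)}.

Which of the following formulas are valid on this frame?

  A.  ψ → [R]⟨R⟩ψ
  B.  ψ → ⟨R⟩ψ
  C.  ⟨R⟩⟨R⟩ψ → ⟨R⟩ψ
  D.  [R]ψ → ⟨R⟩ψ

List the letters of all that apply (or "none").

R is reflexive: each world relates to itself.
R is symmetric: every R-edge is matched by its reverse.
R is not transitive: s R t and t R x but not s R x.
R is serial: every world has an R-successor.
(A) ψ → [R]⟨R⟩ψ is axiom B; it is valid on a frame exactly when R is symmetric. R is symmetric, so valid.
(B) ψ → ⟨R⟩ψ is the dual of axiom T, which corresponds to reflexivity. R is reflexive — valid.
(C) ⟨R⟩⟨R⟩ψ → ⟨R⟩ψ (the dual of axiom 4) characterises the transitive frames. R is not transitive — not valid.
(D) [R]ψ → ⟨R⟩ψ (axiom D) characterises the serial frames. R is serial — valid.

A, B, D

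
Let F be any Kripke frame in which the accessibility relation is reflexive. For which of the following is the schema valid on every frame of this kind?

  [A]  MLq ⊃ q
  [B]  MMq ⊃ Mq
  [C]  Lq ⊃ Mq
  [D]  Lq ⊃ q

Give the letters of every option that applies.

C, D

A reflexive relation is serial.
(A) MLq ⊃ q is the dual of axiom B; it is valid on a frame exactly when R is symmetric. Such an R need not be symmetric, so not valid.
(B) MMq ⊃ Mq is the dual of axiom 4; it is valid on a frame exactly when R is transitive. Such an R need not be transitive, so not valid.
(C) Lq ⊃ Mq is axiom D; it is valid on a frame exactly when R is serial. Every such R is serial, so valid.
(D) Lq ⊃ q is axiom T; it is valid on a frame exactly when R is reflexive. Every such R is reflexive, so valid.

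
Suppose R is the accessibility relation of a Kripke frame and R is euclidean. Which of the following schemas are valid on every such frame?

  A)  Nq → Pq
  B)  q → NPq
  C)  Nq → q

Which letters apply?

none

(A) Nq → Pq is axiom D; it is valid on a frame exactly when R is serial. Such an R need not be serial, so not valid.
(B) axiom B: valid iff R is symmetric. Such an R need not be symmetric — not valid.
(C) axiom T: valid iff R is reflexive. Such an R need not be reflexive — not valid.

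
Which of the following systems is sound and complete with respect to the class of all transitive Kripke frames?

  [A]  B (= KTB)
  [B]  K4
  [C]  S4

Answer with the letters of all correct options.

(A) B (= KTB) is determined by the class of reflexive and symmetric frames.
(B) K4 is determined by exactly this class.
(C) S4 is determined by the class of reflexive and transitive frames.

B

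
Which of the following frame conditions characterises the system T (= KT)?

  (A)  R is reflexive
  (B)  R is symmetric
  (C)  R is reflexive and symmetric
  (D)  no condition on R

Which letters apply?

A

(A) T (= KT) is sound and complete for exactly this class.
(B) this class determines KB, not T (= KT).
(C) this class determines B (= KTB), not T (= KT).
(D) this class determines K, not T (= KT).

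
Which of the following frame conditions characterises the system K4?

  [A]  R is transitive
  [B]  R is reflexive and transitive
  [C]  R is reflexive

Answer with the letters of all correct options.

A

(A) K4 is sound and complete for exactly this class.
(B) this class determines S4, not K4.
(C) this class determines T (= KT), not K4.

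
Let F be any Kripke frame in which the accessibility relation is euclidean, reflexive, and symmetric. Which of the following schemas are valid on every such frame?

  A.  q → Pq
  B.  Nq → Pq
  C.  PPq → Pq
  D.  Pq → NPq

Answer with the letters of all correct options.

A, B, C, D

A relation that is euclidean, reflexive, and symmetric is also serial and transitive.
(A) the dual of axiom T: valid iff R is reflexive. Every such R is reflexive — valid.
(B) axiom D: valid iff R is serial. Every such R is serial — valid.
(C) the dual of axiom 4: valid iff R is transitive. Every such R is transitive — valid.
(D) Pq → NPq (axiom 5) characterises the euclidean frames. Every such R is euclidean — valid.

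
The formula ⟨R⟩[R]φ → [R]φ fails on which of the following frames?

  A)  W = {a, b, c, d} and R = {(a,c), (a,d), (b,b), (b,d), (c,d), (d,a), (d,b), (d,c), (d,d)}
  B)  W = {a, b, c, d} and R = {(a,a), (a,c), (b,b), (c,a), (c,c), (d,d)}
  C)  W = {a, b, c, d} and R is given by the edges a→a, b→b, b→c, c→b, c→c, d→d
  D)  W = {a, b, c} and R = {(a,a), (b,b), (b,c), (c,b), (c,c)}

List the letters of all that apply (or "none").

A

The schema ⟨R⟩[R]φ → [R]φ is the dual of axiom 5; it is valid on a frame iff R is euclidean.
(A) R is not euclidean (d R a and d R b but not a R b), so the schema fails here.
(B) R is euclidean (any two R-successors of the same world are R-related), so the schema is valid here.
(C) R is euclidean (any two R-successors of the same world are R-related), so the schema is valid here.
(D) R is euclidean (any two R-successors of the same world are R-related), so the schema is valid here.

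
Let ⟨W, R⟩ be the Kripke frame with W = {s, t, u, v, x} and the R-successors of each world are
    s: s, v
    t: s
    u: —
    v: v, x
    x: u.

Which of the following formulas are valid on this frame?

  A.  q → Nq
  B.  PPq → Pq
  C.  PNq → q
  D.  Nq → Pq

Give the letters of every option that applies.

none

R is not symmetric: s R v but not v R s.
R is not transitive: s R v and v R x but not s R x.
R is not serial: u has no R-successor.
R is not a subset of the identity: s R v with s ≠ v.
(A) q → Nq is equivalent to ◇p→p; it holds exactly when R ⊆ identity. Here R ⊄ identity — not valid.
(B) PPq → Pq is the dual of axiom 4; it is valid on a frame exactly when R is transitive. R is not transitive, so not valid.
(C) the dual of axiom B: valid iff R is symmetric. R is not symmetric — not valid.
(D) Nq → Pq is axiom D; it is valid on a frame exactly when R is serial. R is not serial, so not valid.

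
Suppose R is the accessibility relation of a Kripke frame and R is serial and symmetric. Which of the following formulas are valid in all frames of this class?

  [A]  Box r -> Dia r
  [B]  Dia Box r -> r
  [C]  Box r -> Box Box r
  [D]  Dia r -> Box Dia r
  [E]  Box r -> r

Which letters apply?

A, B

(A) Box r -> Dia r is axiom D, which corresponds to seriality. Every such R is serial — valid.
(B) Dia Box r -> r (the dual of axiom B) characterises the symmetric frames. Every such R is symmetric — valid.
(C) Box r -> Box Box r (axiom 4) characterises the transitive frames. Such an R need not be transitive — not valid.
(D) Dia r -> Box Dia r is axiom 5, which corresponds to the euclidean property. Such an R need not be euclidean — not valid.
(E) Box r -> r is axiom T; it is valid on a frame exactly when R is reflexive. Such an R need not be reflexive, so not valid.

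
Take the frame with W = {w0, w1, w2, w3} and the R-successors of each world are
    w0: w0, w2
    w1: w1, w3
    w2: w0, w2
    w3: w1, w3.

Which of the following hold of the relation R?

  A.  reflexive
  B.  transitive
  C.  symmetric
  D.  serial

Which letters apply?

A, B, C, D

(A) reflexive: each world relates to itself.
(B) transitive: R is closed under composition.
(C) symmetric: every R-edge is matched by its reverse.
(D) serial: every world has an R-successor.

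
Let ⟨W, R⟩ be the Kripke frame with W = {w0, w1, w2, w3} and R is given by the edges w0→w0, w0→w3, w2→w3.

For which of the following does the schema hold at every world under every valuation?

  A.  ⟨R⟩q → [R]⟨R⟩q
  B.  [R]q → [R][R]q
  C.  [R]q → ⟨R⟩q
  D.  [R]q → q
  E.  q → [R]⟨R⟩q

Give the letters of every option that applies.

R is not reflexive: not w1 R w1.
R is not symmetric: w0 R w3 but not w3 R w0.
R is transitive: R is closed under composition.
R is not euclidean: w0 R w3 and w0 R w0 but not w3 R w0.
R is not serial: w1 has no R-successor.
(A) ⟨R⟩q → [R]⟨R⟩q is axiom 5; it is valid on a frame exactly when R is euclidean. R is not euclidean, so not valid.
(B) [R]q → [R][R]q is axiom 4; it is valid on a frame exactly when R is transitive. R is transitive, so valid.
(C) axiom D: valid iff R is serial. R is not serial — not valid.
(D) axiom T: valid iff R is reflexive. R is not reflexive — not valid.
(E) q → [R]⟨R⟩q is axiom B, which corresponds to symmetry. R is not symmetric — not valid.

B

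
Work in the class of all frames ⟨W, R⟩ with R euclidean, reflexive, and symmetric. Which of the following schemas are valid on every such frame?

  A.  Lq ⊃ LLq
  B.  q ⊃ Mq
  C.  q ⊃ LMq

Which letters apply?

A, B, C

A relation that is euclidean, reflexive, and symmetric is also serial and transitive.
(A) Lq ⊃ LLq is axiom 4; it is valid on a frame exactly when R is transitive. Every such R is transitive, so valid.
(B) q ⊃ Mq (the dual of axiom T) characterises the reflexive frames. Every such R is reflexive — valid.
(C) axiom B: valid iff R is symmetric. Every such R is symmetric — valid.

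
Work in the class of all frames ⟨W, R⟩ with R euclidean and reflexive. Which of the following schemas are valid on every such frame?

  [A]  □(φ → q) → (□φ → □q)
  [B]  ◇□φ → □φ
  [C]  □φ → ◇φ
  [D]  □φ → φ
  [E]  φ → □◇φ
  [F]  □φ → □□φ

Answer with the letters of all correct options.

A, B, C, D, E, F

A reflexive euclidean relation is also symmetric (from wRw and wRv the euclidean condition gives vRw) and hence transitive; it is an equivalence relation.
(A) this is just K, valid on every normal frame.
(B) the dual of axiom 5: valid iff R is euclidean. Every such R is euclidean — valid.
(C) axiom D: valid iff R is serial. Every such R is serial — valid.
(D) □φ → φ (axiom T) characterises the reflexive frames. Every such R is reflexive — valid.
(E) φ → □◇φ (axiom B) characterises the symmetric frames. Every such R is symmetric — valid.
(F) axiom 4: valid iff R is transitive. Every such R is transitive — valid.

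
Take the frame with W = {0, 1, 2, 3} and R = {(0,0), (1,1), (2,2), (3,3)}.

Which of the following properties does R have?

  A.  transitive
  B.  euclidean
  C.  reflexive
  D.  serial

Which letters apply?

A, B, C, D

(A) transitive: R is closed under composition.
(B) euclidean: any two R-successors of the same world are R-related.
(C) reflexive: each world relates to itself.
(D) serial: every world has an R-successor.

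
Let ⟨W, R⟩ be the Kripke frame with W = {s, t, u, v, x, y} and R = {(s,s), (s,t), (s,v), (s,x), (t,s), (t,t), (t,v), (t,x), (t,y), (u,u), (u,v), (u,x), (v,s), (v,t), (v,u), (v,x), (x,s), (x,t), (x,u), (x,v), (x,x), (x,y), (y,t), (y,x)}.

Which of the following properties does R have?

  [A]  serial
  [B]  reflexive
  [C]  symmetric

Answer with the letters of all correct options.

(A) serial: every world has an R-successor.
(B) not reflexive: not v R v.
(C) symmetric: every R-edge is matched by its reverse.

A, C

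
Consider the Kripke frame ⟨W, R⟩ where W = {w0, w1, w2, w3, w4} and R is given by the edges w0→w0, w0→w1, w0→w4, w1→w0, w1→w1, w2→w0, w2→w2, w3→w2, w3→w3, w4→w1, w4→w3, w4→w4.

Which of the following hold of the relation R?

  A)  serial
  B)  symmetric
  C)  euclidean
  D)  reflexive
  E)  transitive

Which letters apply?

(A) serial: every world has an R-successor.
(B) not symmetric: w0 R w4 but not w4 R w0.
(C) not euclidean: w0 R w1 and w0 R w4 but not w1 R w4.
(D) reflexive: each world relates to itself.
(E) not transitive: w0 R w4 and w4 R w3 but not w0 R w3.

A, D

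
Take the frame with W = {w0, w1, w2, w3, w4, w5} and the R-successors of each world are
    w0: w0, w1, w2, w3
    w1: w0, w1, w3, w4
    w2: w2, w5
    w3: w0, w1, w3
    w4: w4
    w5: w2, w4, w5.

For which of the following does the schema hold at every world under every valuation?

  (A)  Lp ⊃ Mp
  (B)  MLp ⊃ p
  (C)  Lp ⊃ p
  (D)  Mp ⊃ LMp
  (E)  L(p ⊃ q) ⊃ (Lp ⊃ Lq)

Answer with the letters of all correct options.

R is reflexive: each world relates to itself.
R is not symmetric: w0 R w2 but not w2 R w0.
R is not euclidean: w0 R w1 and w0 R w2 but not w1 R w2.
R is serial: every world has an R-successor.
(A) Lp ⊃ Mp is axiom D, which corresponds to seriality. R is serial — valid.
(B) MLp ⊃ p is the dual of axiom B; it is valid on a frame exactly when R is symmetric. R is not symmetric, so not valid.
(C) Lp ⊃ p is axiom T, which corresponds to reflexivity. R is reflexive — valid.
(D) axiom 5: valid iff R is euclidean. R is not euclidean — not valid.
(E) L(p ⊃ q) ⊃ (Lp ⊃ Lq) is axiom K, valid on every Kripke frame — valid.

A, C, E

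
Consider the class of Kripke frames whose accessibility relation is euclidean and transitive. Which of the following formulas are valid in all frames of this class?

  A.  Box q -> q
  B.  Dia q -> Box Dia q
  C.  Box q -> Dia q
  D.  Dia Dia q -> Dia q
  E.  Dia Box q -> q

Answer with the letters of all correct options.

(A) Box q -> q is axiom T, which corresponds to reflexivity. Such an R need not be reflexive — not valid.
(B) Dia q -> Box Dia q (axiom 5) characterises the euclidean frames. Every such R is euclidean — valid.
(C) Box q -> Dia q is axiom D, which corresponds to seriality. Such an R need not be serial — not valid.
(D) the dual of axiom 4: valid iff R is transitive. Every such R is transitive — valid.
(E) Dia Box q -> q (the dual of axiom B) characterises the symmetric frames. Such an R need not be symmetric — not valid.

B, D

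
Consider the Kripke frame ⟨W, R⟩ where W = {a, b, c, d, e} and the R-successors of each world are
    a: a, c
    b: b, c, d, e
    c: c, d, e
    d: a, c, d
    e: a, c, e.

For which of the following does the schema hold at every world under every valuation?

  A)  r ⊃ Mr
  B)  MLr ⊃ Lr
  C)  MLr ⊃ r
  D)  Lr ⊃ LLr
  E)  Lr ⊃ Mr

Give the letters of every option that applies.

R is reflexive: each world relates to itself.
R is not symmetric: a R c but not c R a.
R is not transitive: a R c and c R d but not a R d.
R is not euclidean: a R c and a R a but not c R a.
R is serial: every world has an R-successor.
(A) the dual of axiom T: valid iff R is reflexive. R is reflexive — valid.
(B) MLr ⊃ Lr is the dual of axiom 5; it is valid on a frame exactly when R is euclidean. R is not euclidean, so not valid.
(C) the dual of axiom B: valid iff R is symmetric. R is not symmetric — not valid.
(D) axiom 4: valid iff R is transitive. R is not transitive — not valid.
(E) Lr ⊃ Mr (axiom D) characterises the serial frames. R is serial — valid.

A, E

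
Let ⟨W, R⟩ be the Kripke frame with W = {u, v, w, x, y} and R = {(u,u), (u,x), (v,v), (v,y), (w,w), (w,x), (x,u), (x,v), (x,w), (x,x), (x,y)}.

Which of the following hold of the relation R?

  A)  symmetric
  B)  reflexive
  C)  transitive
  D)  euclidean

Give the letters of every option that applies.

(A) not symmetric: v R y but not y R v.
(B) not reflexive: not y R y.
(C) not transitive: u R x and x R v but not u R v.
(D) not euclidean: v R y and v R v but not y R v.

none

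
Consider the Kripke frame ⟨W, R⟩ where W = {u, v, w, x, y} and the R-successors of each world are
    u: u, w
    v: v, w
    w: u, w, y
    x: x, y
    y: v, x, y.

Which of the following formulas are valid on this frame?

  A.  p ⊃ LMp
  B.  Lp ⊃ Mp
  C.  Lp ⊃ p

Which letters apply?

R is reflexive: each world relates to itself.
R is not symmetric: v R w but not w R v.
R is serial: every world has an R-successor.
(A) p ⊃ LMp is axiom B, which corresponds to symmetry. R is not symmetric — not valid.
(B) Lp ⊃ Mp is axiom D, which corresponds to seriality. R is serial — valid.
(C) Lp ⊃ p is axiom T, which corresponds to reflexivity. R is reflexive — valid.

B, C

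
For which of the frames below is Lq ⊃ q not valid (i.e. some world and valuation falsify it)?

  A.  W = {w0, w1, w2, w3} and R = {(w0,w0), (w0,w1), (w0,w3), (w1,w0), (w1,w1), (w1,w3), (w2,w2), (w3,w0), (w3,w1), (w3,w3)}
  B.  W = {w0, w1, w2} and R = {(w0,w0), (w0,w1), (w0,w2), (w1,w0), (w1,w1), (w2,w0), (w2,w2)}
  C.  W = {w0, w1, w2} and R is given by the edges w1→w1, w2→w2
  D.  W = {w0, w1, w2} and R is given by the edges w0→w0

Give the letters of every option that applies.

C, D

The schema Lq ⊃ q is axiom T; it is valid on a frame iff R is reflexive.
(A) R is reflexive (each world relates to itself), so the schema is valid here.
(B) R is reflexive (each world relates to itself), so the schema is valid here.
(C) R is not reflexive (not w0 R w0), so the schema fails here.
(D) R is not reflexive (not w1 R w1), so the schema fails here.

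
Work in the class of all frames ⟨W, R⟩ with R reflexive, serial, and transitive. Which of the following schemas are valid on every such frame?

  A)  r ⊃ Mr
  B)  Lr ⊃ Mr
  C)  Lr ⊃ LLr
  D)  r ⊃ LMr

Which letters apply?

(A) r ⊃ Mr is the dual of axiom T, which corresponds to reflexivity. Every such R is reflexive — valid.
(B) Lr ⊃ Mr is axiom D; it is valid on a frame exactly when R is serial. Every such R is serial, so valid.
(C) axiom 4: valid iff R is transitive. Every such R is transitive — valid.
(D) axiom B: valid iff R is symmetric. Such an R need not be symmetric — not valid.

A, B, C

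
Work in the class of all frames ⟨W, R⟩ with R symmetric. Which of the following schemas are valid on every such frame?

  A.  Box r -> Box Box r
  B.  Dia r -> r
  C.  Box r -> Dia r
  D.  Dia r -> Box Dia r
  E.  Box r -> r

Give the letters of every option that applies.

(A) axiom 4: valid iff R is transitive. Such an R need not be transitive — not valid.
(B) Dia r -> r is the converse of T; it holds exactly when R ⊆ identity. Such an R need not be a subset of the identity — not valid.
(C) Box r -> Dia r (axiom D) characterises the serial frames. Such an R need not be serial — not valid.
(D) Dia r -> Box Dia r is axiom 5; it is valid on a frame exactly when R is euclidean. Such an R need not be euclidean, so not valid.
(E) axiom T: valid iff R is reflexive. Such an R need not be reflexive — not valid.

none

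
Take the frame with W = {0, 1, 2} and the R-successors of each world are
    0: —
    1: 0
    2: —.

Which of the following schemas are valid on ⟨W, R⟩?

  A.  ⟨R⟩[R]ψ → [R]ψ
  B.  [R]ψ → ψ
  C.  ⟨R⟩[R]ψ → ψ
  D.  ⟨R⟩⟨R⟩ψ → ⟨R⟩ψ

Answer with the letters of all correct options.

R is not reflexive: not 0 R 0.
R is not symmetric: 1 R 0 but not 0 R 1.
R is transitive: R is closed under composition.
R is not euclidean: 1 R 0 and 1 R 0 but not 0 R 0.
(A) ⟨R⟩[R]ψ → [R]ψ is the dual of axiom 5; it is valid on a frame exactly when R is euclidean. R is not euclidean, so not valid.
(B) [R]ψ → ψ is axiom T; it is valid on a frame exactly when R is reflexive. R is not reflexive, so not valid.
(C) ⟨R⟩[R]ψ → ψ (the dual of axiom B) characterises the symmetric frames. R is not symmetric — not valid.
(D) ⟨R⟩⟨R⟩ψ → ⟨R⟩ψ is the dual of axiom 4, which corresponds to transitivity. R is transitive — valid.

D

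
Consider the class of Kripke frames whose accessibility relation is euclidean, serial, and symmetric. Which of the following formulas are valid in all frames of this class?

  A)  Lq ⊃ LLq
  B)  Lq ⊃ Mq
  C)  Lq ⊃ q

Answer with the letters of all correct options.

A, B, C

Serial, symmetric and euclidean together give transitive (from symmetry + euclidean) and then reflexive; the relation is an equivalence.
(A) Lq ⊃ LLq (axiom 4) characterises the transitive frames. Every such R is transitive — valid.
(B) axiom D: valid iff R is serial. Every such R is serial — valid.
(C) Lq ⊃ q is axiom T, which corresponds to reflexivity. Every such R is reflexive — valid.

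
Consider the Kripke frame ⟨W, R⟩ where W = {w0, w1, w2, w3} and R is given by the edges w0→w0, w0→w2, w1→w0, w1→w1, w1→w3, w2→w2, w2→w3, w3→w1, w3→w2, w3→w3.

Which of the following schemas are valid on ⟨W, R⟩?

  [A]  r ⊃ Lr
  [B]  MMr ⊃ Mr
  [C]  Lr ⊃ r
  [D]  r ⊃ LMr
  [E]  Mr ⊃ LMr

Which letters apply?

R is reflexive: each world relates to itself.
R is not symmetric: w0 R w2 but not w2 R w0.
R is not transitive: w0 R w2 and w2 R w3 but not w0 R w3.
R is not euclidean: w0 R w2 and w0 R w0 but not w2 R w0.
R is not a subset of the identity: w0 R w2 with w0 ≠ w2.
(A) r ⊃ Lr (equivalent to ◇p→p) corresponds to R being a subset of the identity. Here R ⊄ identity, so not valid.
(B) MMr ⊃ Mr is the dual of axiom 4, which corresponds to transitivity. R is not transitive — not valid.
(C) Lr ⊃ r is axiom T, which corresponds to reflexivity. R is reflexive — valid.
(D) r ⊃ LMr is axiom B; it is valid on a frame exactly when R is symmetric. R is not symmetric, so not valid.
(E) Mr ⊃ LMr is axiom 5, which corresponds to the euclidean property. R is not euclidean — not valid.

C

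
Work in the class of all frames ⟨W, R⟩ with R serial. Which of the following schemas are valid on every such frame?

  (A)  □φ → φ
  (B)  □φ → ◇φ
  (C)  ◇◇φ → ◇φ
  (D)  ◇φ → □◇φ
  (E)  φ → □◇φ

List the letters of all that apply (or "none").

B

(A) □φ → φ is axiom T; it is valid on a frame exactly when R is reflexive. Such an R need not be reflexive, so not valid.
(B) axiom D: valid iff R is serial. Every such R is serial — valid.
(C) the dual of axiom 4: valid iff R is transitive. Such an R need not be transitive — not valid.
(D) axiom 5: valid iff R is euclidean. Such an R need not be euclidean — not valid.
(E) φ → □◇φ is axiom B, which corresponds to symmetry. Such an R need not be symmetric — not valid.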